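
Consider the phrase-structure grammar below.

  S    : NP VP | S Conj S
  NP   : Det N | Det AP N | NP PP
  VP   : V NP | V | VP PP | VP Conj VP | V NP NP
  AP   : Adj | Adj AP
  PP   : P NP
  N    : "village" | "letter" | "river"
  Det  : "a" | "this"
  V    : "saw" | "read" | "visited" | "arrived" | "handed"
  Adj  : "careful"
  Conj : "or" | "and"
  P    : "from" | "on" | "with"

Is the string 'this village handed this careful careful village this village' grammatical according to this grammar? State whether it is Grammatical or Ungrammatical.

Grammatical

[S [NP [Det this] [N village]] [VP [V handed] [NP [Det this] [AP [Adj careful] [AP [Adj careful]]] [N village]] [NP [Det this] [N village]]]]
The bracketing above is licensed at every node by one of the given productions, with S at the root.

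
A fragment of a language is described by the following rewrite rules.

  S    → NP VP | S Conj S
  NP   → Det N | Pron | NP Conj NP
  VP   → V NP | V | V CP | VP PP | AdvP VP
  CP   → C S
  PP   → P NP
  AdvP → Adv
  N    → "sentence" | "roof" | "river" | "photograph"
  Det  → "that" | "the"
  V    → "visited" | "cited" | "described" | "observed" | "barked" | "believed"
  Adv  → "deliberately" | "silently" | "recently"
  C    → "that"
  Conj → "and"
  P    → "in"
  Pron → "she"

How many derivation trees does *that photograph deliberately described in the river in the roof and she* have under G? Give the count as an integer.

Two of the 3 distinct bracketings:
[S [NP [Det that] [N photograph]] [VP [VP [VP [AdvP [Adv deliberately]] [VP [V described]]] [PP [P in] [NP [Det the] [N river]]]] [PP [P in] [NP [NP [Det the] [N roof]] [Conj and] [NP [Pron she]]]]]]
[S [NP [Det that] [N photograph]] [VP [VP [AdvP [Adv deliberately]] [VP [VP [V described]] [PP [P in] [NP [Det the] [N river]]]]] [PP [P in] [NP [NP [Det the] [N roof]] [Conj and] [NP [Pron she]]]]]]
The trees differ in how a recursive rule is bracketed over the same span.

3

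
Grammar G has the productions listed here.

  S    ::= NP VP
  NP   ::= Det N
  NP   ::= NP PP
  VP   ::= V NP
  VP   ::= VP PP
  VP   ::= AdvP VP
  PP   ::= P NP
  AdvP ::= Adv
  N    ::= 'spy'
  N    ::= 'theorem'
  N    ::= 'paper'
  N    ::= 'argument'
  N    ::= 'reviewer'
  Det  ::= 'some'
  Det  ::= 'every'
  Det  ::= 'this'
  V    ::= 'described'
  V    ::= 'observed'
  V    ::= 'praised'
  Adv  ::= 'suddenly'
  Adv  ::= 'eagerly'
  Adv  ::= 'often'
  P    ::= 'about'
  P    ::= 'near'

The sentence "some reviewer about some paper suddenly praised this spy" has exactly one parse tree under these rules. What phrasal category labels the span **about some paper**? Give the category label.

PP

S
  NP
    NP
      Det: some
      N: reviewer
    PP
      P: about
      NP
        Det: some
        N: paper
  VP
    AdvP
      Adv: suddenly
    VP
      V: praised
      NP
        Det: this
        N: spy
The span 'about some paper' is the PP node built by PP → P NP.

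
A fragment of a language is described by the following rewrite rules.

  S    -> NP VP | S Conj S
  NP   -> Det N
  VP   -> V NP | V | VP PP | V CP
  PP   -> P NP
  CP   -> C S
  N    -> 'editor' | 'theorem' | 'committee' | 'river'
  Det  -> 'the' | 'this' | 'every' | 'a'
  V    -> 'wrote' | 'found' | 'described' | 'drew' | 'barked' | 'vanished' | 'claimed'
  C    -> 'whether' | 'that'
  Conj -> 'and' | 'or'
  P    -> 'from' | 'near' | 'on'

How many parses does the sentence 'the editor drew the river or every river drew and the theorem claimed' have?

2

The two bracketings:
[S [S [NP [Det the] [N editor]] [VP [V drew] [NP [Det the] [N river]]]] [Conj or] [S [S [NP [Det every] [N river]] [VP [V drew]]] [Conj and] [S [NP [Det the] [N theorem]] [VP [V claimed]]]]]
[S [S [S [NP [Det the] [N editor]] [VP [V drew] [NP [Det the] [N river]]]] [Conj or] [S [NP [Det every] [N river]] [VP [V drew]]]] [Conj and] [S [NP [Det the] [N theorem]] [VP [V claimed]]]]
The trees differ in how a recursive rule is bracketed over the same span.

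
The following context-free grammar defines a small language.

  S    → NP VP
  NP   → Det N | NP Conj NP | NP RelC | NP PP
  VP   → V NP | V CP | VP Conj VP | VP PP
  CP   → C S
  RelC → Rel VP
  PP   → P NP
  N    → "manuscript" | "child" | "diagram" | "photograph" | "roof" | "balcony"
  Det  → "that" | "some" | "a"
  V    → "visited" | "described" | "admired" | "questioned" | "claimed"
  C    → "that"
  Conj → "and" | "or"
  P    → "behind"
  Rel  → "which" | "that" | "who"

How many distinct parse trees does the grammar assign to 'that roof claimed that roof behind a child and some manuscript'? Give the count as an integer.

3

Two of the 3 distinct bracketings:
[S [NP [Det that] [N roof]] [VP [V claimed] [NP [NP [NP [Det that] [N roof]] [PP [P behind] [NP [Det a] [N child]]]] [Conj and] [NP [Det some] [N manuscript]]]]]
[S [NP [Det that] [N roof]] [VP [V claimed] [NP [NP [Det that] [N roof]] [PP [P behind] [NP [NP [Det a] [N child]] [Conj and] [NP [Det some] [N manuscript]]]]]]]
The trees differ in how a recursive rule is bracketed over the same span.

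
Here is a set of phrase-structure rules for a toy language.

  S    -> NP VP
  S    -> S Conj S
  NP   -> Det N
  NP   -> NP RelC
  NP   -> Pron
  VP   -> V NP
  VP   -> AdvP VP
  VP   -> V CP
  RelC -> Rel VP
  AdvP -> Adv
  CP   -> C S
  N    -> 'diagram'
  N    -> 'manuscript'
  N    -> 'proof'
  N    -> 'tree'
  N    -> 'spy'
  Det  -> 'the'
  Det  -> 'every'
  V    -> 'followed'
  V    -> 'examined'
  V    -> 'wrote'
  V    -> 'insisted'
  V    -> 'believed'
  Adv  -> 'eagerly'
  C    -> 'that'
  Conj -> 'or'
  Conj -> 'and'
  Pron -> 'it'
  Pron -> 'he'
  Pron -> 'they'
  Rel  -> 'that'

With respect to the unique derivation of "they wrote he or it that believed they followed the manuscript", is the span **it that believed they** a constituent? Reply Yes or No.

[S [S [NP [Pron they]] [VP [V wrote] [NP [Pron he]]]] [Conj or] [S [NP [NP [Pron it]] [RelC [Rel that] [VP [V believed] [NP [Pron they]]]]] [VP [V followed] [NP [Det the] [N manuscript]]]]]
The words 'it that believed they' are exhaustively dominated by a single NP node (built by NP → NP RelC), so they form a constituent.

Yes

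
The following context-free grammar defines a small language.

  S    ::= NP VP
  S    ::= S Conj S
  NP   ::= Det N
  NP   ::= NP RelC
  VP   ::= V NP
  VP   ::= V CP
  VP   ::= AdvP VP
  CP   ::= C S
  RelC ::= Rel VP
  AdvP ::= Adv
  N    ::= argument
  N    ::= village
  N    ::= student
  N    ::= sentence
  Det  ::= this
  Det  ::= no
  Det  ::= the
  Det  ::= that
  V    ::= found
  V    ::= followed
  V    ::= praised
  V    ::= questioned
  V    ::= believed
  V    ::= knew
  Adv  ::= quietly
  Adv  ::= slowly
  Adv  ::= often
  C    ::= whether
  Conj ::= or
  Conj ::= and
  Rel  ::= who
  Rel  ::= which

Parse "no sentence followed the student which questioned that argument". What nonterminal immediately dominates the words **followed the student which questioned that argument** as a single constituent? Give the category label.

[S [NP [Det no] [N sentence]] [VP [V followed] [NP [NP [Det the] [N student]] [RelC [Rel which] [VP [V questioned] [NP [Det that] [N argument]]]]]]]
The span 'followed the student which questioned that argument' is the VP node built by VP → V NP.

VP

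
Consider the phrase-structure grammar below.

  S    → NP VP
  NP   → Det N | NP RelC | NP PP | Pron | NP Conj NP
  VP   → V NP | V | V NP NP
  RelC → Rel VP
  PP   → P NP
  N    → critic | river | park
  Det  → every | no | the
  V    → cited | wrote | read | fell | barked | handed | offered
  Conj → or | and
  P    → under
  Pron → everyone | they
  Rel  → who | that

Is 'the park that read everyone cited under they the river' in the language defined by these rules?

Ungrammatical

For S → NP VP, every NP-prefix leaves a non-VP remainder: after 'the park' the remainder is not a VP; after 'the park that read' the remainder is not a VP; after 'the park that read everyone' the remainder is not a VP.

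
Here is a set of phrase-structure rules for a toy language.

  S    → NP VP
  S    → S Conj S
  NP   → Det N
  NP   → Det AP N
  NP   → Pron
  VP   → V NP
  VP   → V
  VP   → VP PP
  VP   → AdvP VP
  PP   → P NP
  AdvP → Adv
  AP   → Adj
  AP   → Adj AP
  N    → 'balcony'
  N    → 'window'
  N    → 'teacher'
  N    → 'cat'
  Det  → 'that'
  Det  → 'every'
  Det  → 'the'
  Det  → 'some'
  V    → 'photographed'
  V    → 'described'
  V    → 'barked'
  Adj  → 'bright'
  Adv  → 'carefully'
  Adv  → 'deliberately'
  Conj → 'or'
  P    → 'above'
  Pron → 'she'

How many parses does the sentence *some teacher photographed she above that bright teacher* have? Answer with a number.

1

[S [NP [Det some] [N teacher]] [VP [VP [V photographed] [NP [Pron she]]] [PP [P above] [NP [Det that] [AP [Adj bright]] [N teacher]]]]]
No rule offers an alternative attachment or grouping for any span, so this is the only derivation.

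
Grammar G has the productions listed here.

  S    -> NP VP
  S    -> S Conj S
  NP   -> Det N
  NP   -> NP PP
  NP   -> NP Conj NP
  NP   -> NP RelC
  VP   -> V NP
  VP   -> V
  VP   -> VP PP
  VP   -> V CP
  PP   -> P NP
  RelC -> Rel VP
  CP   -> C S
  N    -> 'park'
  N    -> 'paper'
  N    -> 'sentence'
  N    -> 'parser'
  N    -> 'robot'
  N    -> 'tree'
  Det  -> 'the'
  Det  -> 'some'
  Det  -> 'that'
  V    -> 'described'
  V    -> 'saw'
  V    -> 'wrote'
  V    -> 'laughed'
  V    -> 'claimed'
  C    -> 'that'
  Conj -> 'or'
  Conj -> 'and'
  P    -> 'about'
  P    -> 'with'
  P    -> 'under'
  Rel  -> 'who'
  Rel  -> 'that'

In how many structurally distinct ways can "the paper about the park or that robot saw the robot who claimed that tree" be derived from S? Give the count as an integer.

The two bracketings:
[S [NP [NP [Det the] [N paper]] [PP [P about] [NP [NP [Det the] [N park]] [Conj or] [NP [Det that] [N robot]]]]] [VP [V saw] [NP [NP [Det the] [N robot]] [RelC [Rel who] [VP [V claimed] [NP [Det that] [N tree]]]]]]]
[S [NP [NP [NP [Det the] [N paper]] [PP [P about] [NP [Det the] [N park]]]] [Conj or] [NP [Det that] [N robot]]] [VP [V saw] [NP [NP [Det the] [N robot]] [RelC [Rel who] [VP [V claimed] [NP [Det that] [N tree]]]]]]]
The trees differ in how a recursive rule is bracketed over the same span.

2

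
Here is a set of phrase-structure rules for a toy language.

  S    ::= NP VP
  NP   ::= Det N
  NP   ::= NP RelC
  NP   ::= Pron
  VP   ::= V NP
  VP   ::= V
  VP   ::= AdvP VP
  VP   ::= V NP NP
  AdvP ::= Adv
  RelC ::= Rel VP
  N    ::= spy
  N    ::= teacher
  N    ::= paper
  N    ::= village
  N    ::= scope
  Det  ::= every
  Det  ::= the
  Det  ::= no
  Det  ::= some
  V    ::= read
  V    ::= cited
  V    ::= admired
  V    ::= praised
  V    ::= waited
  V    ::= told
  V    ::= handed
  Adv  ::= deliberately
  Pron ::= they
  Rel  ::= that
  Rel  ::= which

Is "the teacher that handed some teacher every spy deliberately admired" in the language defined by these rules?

[S [NP [NP [Det the] [N teacher]] [RelC [Rel that] [VP [V handed] [NP [Det some] [N teacher]] [NP [Det every] [N spy]]]]] [VP [AdvP [Adv deliberately]] [VP [V admired]]]]
Every word is introduced by a lexical rule and the phrasal rules combine the resulting categories into a single S.

Grammatical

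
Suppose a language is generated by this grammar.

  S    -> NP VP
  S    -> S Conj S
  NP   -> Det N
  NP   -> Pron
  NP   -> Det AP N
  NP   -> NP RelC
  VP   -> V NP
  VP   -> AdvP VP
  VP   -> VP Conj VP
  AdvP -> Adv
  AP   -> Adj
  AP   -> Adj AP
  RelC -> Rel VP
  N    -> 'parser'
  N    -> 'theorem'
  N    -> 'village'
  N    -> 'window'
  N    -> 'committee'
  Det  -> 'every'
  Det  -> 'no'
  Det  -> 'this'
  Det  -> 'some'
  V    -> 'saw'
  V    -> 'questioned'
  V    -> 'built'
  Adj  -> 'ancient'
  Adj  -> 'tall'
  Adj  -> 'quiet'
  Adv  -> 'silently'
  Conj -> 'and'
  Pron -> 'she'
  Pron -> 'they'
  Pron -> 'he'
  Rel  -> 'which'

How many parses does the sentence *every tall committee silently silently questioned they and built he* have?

3

Two of the 3 distinct bracketings:
[S [NP [Det every] [AP [Adj tall]] [N committee]] [VP [AdvP [Adv silently]] [VP [AdvP [Adv silently]] [VP [VP [V questioned] [NP [Pron they]]] [Conj and] [VP [V built] [NP [Pron he]]]]]]]
[S [NP [Det every] [AP [Adj tall]] [N committee]] [VP [AdvP [Adv silently]] [VP [VP [AdvP [Adv silently]] [VP [V questioned] [NP [Pron they]]]] [Conj and] [VP [V built] [NP [Pron he]]]]]]
The trees differ in how a recursive rule is bracketed over the same span.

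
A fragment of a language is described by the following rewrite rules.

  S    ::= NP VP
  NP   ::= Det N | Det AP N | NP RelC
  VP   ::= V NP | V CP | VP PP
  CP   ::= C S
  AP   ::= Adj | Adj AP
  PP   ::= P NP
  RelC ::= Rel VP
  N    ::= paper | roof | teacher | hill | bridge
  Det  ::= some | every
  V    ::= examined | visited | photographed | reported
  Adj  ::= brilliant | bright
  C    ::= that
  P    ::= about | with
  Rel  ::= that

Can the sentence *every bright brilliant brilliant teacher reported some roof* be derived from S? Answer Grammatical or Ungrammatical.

Grammatical

S
  NP
    Det: every
    AP
      Adj: bright
      AP
        Adj: brilliant
        AP
          Adj: brilliant
    N: teacher
  VP
    V: reported
    NP
      Det: some
      N: roof
The bracketing above is licensed at every node by one of the given productions, with S at the root.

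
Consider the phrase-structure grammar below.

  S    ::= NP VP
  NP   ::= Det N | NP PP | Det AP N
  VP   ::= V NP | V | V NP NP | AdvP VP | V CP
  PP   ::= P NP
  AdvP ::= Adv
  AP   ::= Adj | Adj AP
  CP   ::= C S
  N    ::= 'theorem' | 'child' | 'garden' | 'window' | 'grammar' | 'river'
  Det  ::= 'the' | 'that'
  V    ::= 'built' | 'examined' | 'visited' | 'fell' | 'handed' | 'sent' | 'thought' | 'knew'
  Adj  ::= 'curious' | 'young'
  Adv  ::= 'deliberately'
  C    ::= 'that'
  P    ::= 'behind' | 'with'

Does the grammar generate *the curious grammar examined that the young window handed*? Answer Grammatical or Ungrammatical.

Grammatical

[S [NP [Det the] [AP [Adj curious]] [N grammar]] [VP [V examined] [CP [C that] [S [NP [Det the] [AP [Adj young]] [N window]] [VP [V handed]]]]]]
The bracketing above is licensed at every node by one of the given productions, with S at the root.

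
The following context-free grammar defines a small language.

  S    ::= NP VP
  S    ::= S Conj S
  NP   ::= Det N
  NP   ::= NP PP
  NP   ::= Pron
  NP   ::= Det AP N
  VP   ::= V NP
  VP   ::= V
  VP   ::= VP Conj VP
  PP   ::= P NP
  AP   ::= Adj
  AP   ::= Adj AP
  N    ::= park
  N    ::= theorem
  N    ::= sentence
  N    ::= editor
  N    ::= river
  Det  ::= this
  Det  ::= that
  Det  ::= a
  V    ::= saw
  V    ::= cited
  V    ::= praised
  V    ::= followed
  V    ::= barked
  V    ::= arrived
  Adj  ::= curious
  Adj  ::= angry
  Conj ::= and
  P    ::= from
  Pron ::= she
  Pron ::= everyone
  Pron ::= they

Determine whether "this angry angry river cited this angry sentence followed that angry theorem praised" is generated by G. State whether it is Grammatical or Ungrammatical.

Ungrammatical

For S → NP VP, the only prefix that parses as NP is 'this angry angry river', but the remainder 'cited this angry sentence followed that angry theorem praised' is not a VP under these rules. The alternative S rule S → S Conj S likewise has no satisfying split.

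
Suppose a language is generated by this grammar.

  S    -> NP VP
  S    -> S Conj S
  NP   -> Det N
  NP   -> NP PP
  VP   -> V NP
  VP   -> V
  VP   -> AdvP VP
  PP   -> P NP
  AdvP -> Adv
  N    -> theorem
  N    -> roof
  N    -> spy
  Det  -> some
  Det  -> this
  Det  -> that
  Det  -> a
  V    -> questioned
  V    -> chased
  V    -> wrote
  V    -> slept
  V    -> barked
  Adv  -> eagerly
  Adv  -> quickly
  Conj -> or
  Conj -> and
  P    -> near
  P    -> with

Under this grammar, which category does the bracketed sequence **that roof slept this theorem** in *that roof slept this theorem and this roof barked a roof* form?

S

[S [S [NP [Det that] [N roof]] [VP [V slept] [NP [Det this] [N theorem]]]] [Conj and] [S [NP [Det this] [N roof]] [VP [V barked] [NP [Det a] [N roof]]]]]
The span 'that roof slept this theorem' is the S node built by S → NP VP.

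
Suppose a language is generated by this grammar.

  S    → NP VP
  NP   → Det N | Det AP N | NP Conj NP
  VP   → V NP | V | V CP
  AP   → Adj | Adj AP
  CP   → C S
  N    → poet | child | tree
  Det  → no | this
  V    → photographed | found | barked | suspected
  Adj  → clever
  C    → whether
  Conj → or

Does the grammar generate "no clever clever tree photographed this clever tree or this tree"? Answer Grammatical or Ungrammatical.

[S [NP [Det no] [AP [Adj clever] [AP [Adj clever]]] [N tree]] [VP [V photographed] [NP [NP [Det this] [AP [Adj clever]] [N tree]] [Conj or] [NP [Det this] [N tree]]]]]
Each bracket corresponds to one application of a listed rule, so the string is derivable from S.

Grammatical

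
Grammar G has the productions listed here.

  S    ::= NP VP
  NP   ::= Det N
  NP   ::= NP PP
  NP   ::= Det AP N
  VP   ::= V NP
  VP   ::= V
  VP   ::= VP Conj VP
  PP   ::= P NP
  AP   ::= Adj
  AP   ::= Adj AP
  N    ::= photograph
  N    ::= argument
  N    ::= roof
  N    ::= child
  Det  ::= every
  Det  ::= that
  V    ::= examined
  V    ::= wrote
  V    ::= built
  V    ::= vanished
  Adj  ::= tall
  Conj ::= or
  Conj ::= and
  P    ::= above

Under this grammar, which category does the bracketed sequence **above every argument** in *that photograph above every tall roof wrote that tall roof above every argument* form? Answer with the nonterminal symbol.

S
  NP
    NP
      Det: that
      N: photograph
    PP
      P: above
      NP
        Det: every
        AP
          Adj: tall
        N: roof
  VP
    V: wrote
    NP
      NP
        Det: that
        AP
          Adj: tall
        N: roof
      PP
        P: above
        NP
          Det: every
          N: argument
The span 'above every argument' is the PP node built by PP → P NP.

PP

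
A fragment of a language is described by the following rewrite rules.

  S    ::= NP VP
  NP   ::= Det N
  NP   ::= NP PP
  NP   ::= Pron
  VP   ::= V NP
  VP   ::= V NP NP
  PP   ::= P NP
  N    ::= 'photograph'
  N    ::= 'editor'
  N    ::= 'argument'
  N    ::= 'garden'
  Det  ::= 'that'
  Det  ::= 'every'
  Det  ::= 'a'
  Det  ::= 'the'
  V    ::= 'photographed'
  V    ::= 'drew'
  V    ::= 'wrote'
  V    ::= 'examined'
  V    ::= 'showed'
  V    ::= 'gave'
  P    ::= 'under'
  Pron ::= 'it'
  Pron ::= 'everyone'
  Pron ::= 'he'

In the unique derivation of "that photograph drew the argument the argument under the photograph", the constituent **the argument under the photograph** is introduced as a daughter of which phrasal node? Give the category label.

VP

[S [NP [Det that] [N photograph]] [VP [V drew] [NP [Det the] [N argument]] [NP [NP [Det the] [N argument]] [PP [P under] [NP [Det the] [N photograph]]]]]]
The span 'the argument under the photograph' is the NP node built by NP → NP PP.
Its mother is the VP built by VP → V NP NP.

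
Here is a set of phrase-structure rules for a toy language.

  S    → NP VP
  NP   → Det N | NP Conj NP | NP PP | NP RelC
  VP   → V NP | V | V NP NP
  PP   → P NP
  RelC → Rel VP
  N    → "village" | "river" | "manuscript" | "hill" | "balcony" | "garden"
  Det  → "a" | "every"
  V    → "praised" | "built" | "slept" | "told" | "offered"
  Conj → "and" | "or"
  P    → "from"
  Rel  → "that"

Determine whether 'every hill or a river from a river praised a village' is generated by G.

Grammatical

S
  NP
    NP
      Det: every
      N: hill
    Conj: or
    NP
      NP
        Det: a
        N: river
      PP
        P: from
        NP
          Det: a
          N: river
  VP
    V: praised
    NP
      Det: a
      N: village
Every word is introduced by a lexical rule and the phrasal rules combine the resulting categories into a single S.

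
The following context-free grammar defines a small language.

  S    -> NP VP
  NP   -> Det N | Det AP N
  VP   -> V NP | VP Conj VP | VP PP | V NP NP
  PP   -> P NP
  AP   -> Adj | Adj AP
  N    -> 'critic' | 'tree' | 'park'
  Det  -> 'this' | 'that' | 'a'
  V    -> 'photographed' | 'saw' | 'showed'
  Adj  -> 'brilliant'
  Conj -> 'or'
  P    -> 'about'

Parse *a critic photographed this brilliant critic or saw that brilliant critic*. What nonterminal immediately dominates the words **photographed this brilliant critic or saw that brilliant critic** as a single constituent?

VP

[S [NP [Det a] [N critic]] [VP [VP [V photographed] [NP [Det this] [AP [Adj brilliant]] [N critic]]] [Conj or] [VP [V saw] [NP [Det that] [AP [Adj brilliant]] [N critic]]]]]
The span 'photographed this brilliant critic or saw that brilliant critic' is the VP node built by VP → VP Conj VP.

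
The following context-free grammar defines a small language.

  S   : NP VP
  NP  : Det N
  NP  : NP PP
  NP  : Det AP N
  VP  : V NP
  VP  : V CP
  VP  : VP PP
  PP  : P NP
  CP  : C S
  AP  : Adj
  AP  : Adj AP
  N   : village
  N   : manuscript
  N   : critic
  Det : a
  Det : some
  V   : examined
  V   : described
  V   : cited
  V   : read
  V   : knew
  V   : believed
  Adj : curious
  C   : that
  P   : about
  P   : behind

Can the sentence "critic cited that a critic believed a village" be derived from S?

Ungrammatical

For S → NP VP, no prefix of the string parses as an NP.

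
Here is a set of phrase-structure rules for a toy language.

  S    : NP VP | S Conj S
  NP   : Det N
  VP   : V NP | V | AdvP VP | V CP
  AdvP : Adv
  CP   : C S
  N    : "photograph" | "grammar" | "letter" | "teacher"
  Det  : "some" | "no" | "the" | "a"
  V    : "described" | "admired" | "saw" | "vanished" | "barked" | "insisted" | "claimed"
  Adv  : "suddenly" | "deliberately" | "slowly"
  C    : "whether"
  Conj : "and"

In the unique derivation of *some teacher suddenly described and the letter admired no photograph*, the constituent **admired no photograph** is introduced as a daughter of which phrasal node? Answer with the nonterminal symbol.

S
  S
    NP
      Det: some
      N: teacher
    VP
      AdvP
        Adv: suddenly
      VP
        V: described
  Conj: and
  S
    NP
      Det: the
      N: letter
    VP
      V: admired
      NP
        Det: no
        N: photograph
The span 'admired no photograph' is the VP node built by VP → V NP.
Its mother is the S built by S → NP VP.

S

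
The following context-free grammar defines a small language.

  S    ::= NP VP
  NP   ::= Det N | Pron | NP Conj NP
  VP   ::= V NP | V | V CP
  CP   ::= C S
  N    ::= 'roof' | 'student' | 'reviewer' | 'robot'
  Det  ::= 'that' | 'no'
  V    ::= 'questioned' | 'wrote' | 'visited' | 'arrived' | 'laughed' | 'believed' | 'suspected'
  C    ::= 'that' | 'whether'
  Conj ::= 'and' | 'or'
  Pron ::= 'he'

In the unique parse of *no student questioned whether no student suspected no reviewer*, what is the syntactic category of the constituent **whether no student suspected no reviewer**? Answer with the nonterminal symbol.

CP

S
  NP
    Det: no
    N: student
  VP
    V: questioned
    CP
      C: whether
      S
        NP
          Det: no
          N: student
        VP
          V: suspected
          NP
            Det: no
            N: reviewer
The span 'whether no student suspected no reviewer' is the CP node built by CP → C S.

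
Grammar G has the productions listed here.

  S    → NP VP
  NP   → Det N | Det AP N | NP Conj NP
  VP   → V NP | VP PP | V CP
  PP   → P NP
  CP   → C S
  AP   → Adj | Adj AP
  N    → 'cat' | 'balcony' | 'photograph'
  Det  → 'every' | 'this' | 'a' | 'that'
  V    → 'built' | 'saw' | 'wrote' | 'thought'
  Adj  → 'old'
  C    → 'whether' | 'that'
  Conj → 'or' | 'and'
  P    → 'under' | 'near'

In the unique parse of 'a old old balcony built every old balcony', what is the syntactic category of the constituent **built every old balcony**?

S
  NP
    Det: a
    AP
      Adj: old
      AP
        Adj: old
    N: balcony
  VP
    V: built
    NP
      Det: every
      AP
        Adj: old
      N: balcony
The span 'built every old balcony' is the VP node built by VP → V NP.

VP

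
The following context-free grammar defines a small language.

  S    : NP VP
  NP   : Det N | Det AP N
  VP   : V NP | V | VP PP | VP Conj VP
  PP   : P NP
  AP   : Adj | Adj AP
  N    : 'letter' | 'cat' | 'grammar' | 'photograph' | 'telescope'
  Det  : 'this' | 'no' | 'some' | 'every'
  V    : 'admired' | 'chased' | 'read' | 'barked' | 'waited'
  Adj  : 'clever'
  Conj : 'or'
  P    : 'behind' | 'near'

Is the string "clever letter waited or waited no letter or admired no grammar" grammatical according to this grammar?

Ungrammatical

For S → NP VP, no prefix of the string parses as an NP.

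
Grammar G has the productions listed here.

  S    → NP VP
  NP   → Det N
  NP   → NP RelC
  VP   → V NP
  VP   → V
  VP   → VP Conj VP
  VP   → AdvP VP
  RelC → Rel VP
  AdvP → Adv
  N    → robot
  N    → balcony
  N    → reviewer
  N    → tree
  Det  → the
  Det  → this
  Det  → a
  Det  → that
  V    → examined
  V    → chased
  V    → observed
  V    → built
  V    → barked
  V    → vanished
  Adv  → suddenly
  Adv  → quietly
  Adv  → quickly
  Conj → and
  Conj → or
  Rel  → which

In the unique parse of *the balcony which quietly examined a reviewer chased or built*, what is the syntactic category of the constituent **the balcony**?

NP

S
  NP
    NP
      Det: the
      N: balcony
    RelC
      Rel: which
      VP
        AdvP
          Adv: quietly
        VP
          V: examined
          NP
            Det: a
            N: reviewer
  VP
    VP
      V: chased
    Conj: or
    VP
      V: built
The span 'the balcony' is the NP node built by NP → Det N.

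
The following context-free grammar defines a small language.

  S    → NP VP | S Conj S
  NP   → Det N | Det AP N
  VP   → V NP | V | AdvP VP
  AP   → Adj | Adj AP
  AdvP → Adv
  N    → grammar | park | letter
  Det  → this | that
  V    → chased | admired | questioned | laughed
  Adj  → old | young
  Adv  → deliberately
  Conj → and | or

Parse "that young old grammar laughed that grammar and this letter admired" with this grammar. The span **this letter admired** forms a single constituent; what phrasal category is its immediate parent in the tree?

[S [S [NP [Det that] [AP [Adj young] [AP [Adj old]]] [N grammar]] [VP [V laughed] [NP [Det that] [N grammar]]]] [Conj and] [S [NP [Det this] [N letter]] [VP [V admired]]]]
The span 'this letter admired' is the S node built by S → NP VP.
Its mother is the S built by S → S Conj S.

S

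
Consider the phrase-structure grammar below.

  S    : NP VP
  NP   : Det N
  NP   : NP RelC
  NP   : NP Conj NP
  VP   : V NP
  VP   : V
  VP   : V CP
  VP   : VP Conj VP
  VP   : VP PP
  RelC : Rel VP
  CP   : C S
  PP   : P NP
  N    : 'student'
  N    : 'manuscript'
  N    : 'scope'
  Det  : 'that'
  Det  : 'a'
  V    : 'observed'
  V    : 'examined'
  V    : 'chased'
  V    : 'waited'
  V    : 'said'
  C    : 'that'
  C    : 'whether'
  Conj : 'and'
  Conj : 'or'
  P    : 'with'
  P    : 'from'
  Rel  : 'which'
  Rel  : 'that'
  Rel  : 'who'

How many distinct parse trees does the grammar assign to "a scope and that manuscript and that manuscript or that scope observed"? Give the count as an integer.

5

Two of the 5 distinct bracketings:
[S [NP [NP [Det a] [N scope]] [Conj and] [NP [NP [Det that] [N manuscript]] [Conj and] [NP [NP [Det that] [N manuscript]] [Conj or] [NP [Det that] [N scope]]]]] [VP [V observed]]]
[S [NP [NP [Det a] [N scope]] [Conj and] [NP [NP [NP [Det that] [N manuscript]] [Conj and] [NP [Det that] [N manuscript]]] [Conj or] [NP [Det that] [N scope]]]] [VP [V observed]]]
The trees differ in how a recursive rule is bracketed over the same span.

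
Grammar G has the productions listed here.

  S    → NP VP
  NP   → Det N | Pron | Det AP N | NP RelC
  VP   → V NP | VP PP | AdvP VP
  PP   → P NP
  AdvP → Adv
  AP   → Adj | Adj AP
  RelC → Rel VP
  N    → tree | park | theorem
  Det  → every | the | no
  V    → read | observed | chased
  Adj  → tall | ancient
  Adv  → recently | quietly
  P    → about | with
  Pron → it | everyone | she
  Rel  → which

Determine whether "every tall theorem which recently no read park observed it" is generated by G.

An Adv word can never sit immediately before a Det word in any string this grammar generates, so the substring 'recently no' rules out a derivation.

Ungrammatical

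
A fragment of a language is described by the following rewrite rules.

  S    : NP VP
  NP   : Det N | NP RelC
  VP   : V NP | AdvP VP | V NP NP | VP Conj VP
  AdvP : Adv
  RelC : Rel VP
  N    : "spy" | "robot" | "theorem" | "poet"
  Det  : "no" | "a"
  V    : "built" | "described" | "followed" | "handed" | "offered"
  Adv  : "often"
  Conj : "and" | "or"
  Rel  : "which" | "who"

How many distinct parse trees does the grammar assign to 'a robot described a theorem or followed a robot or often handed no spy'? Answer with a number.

2

The two bracketings:
[S [NP [Det a] [N robot]] [VP [VP [V described] [NP [Det a] [N theorem]]] [Conj or] [VP [VP [V followed] [NP [Det a] [N robot]]] [Conj or] [VP [AdvP [Adv often]] [VP [V handed] [NP [Det no] [N spy]]]]]]]
[S [NP [Det a] [N robot]] [VP [VP [VP [V described] [NP [Det a] [N theorem]]] [Conj or] [VP [V followed] [NP [Det a] [N robot]]]] [Conj or] [VP [AdvP [Adv often]] [VP [V handed] [NP [Det no] [N spy]]]]]]
The trees differ in how a recursive rule is bracketed over the same span.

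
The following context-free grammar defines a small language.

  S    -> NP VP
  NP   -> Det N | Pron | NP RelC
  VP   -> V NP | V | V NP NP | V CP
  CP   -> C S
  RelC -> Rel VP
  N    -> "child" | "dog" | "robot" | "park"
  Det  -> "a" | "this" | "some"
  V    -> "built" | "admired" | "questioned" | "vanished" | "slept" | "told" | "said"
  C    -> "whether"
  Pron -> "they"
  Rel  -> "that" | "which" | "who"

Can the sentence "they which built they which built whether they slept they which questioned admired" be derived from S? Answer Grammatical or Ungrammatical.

Grammatical

S
  NP
    NP
      Pron: they
    RelC
      Rel: which
      VP
        V: built
        NP
          NP
            Pron: they
          RelC
            Rel: which
            VP
              V: built
              CP
                C: whether
                S
                  NP
                    Pron: they
                  VP
                    V: slept
                    NP
                      NP
                        Pron: they
                      RelC
                        Rel: which
                        VP
                          V: questioned
  VP
    V: admired
Every word is introduced by a lexical rule and the phrasal rules combine the resulting categories into a single S.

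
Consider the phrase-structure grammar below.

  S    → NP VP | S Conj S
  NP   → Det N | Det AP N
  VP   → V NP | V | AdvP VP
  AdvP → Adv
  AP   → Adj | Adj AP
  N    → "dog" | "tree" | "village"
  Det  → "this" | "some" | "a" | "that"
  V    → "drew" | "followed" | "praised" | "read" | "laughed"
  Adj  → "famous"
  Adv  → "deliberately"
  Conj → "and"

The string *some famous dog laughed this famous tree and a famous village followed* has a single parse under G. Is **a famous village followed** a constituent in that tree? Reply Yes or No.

Yes

[S [S [NP [Det some] [AP [Adj famous]] [N dog]] [VP [V laughed] [NP [Det this] [AP [Adj famous]] [N tree]]]] [Conj and] [S [NP [Det a] [AP [Adj famous]] [N village]] [VP [V followed]]]]
The words 'a famous village followed' are exhaustively dominated by a single S node (built by S → NP VP), so they form a constituent.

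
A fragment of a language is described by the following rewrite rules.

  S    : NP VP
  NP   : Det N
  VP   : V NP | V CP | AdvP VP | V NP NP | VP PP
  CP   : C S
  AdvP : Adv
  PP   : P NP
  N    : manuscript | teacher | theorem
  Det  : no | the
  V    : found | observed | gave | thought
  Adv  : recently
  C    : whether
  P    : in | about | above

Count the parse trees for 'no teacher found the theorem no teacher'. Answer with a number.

[S [NP [Det no] [N teacher]] [VP [V found] [NP [Det the] [N theorem]] [NP [Det no] [N teacher]]]]
No rule offers an alternative attachment or grouping for any span, so this is the only derivation.

1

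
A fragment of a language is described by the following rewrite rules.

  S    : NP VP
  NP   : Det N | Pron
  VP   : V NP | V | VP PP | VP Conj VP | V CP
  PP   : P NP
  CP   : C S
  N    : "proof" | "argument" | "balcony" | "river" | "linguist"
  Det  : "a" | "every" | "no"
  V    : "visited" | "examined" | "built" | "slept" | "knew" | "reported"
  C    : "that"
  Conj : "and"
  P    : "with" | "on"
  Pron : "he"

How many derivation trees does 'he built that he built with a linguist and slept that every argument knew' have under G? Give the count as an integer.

Two of the 3 distinct bracketings:
[S [NP [Pron he]] [VP [VP [VP [V built] [CP [C that] [S [NP [Pron he]] [VP [V built]]]]] [PP [P with] [NP [Det a] [N linguist]]]] [Conj and] [VP [V slept] [CP [C that] [S [NP [Det every] [N argument]] [VP [V knew]]]]]]]
[S [NP [Pron he]] [VP [VP [V built] [CP [C that] [S [NP [Pron he]] [VP [VP [V built]] [PP [P with] [NP [Det a] [N linguist]]]]]]] [Conj and] [VP [V slept] [CP [C that] [S [NP [Det every] [N argument]] [VP [V knew]]]]]]]
The trees differ in how a recursive rule is bracketed over the same span.

3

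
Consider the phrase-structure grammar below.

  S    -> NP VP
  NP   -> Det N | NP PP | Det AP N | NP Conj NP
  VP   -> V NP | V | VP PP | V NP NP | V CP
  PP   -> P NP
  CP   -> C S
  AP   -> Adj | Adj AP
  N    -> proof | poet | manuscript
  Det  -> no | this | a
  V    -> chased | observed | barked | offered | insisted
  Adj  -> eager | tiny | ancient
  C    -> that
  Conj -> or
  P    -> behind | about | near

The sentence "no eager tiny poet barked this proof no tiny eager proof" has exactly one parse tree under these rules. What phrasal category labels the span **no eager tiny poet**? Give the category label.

S
  NP
    Det: no
    AP
      Adj: eager
      AP
        Adj: tiny
    N: poet
  VP
    V: barked
    NP
      Det: this
      N: proof
    NP
      Det: no
      AP
        Adj: tiny
        AP
          Adj: eager
      N: proof
The span 'no eager tiny poet' is the NP node built by NP → Det AP N.

NP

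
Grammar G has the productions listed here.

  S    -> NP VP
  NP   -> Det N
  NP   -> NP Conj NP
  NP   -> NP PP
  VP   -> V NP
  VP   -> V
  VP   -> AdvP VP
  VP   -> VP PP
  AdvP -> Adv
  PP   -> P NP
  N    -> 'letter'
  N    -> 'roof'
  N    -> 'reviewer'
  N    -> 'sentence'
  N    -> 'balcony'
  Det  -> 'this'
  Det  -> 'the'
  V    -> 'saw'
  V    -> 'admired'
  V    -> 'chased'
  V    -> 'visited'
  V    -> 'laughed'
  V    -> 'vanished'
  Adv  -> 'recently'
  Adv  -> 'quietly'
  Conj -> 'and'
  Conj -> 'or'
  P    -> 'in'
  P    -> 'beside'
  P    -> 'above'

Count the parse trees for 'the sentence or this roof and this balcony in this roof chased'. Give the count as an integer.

Two of the 5 distinct bracketings:
[S [NP [NP [Det the] [N sentence]] [Conj or] [NP [NP [Det this] [N roof]] [Conj and] [NP [NP [Det this] [N balcony]] [PP [P in] [NP [Det this] [N roof]]]]]] [VP [V chased]]]
[S [NP [NP [Det the] [N sentence]] [Conj or] [NP [NP [NP [Det this] [N roof]] [Conj and] [NP [Det this] [N balcony]]] [PP [P in] [NP [Det this] [N roof]]]]] [VP [V chased]]]
The trees differ in how a recursive rule is bracketed over the same span.

5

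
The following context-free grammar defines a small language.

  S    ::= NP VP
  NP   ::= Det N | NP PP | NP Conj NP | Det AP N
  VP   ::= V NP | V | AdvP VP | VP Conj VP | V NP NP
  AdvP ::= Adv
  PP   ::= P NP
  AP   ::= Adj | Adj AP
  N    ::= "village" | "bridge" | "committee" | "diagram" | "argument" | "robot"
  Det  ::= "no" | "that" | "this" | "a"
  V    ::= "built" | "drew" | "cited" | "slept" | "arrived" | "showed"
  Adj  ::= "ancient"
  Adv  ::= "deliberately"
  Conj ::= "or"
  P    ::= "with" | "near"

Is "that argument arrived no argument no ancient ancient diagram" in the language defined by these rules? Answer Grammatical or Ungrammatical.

Grammatical

S
  NP
    Det: that
    N: argument
  VP
    V: arrived
    NP
      Det: no
      N: argument
    NP
      Det: no
      AP
        Adj: ancient
        AP
          Adj: ancient
      N: diagram
The bracketing above is licensed at every node by one of the given productions, with S at the root.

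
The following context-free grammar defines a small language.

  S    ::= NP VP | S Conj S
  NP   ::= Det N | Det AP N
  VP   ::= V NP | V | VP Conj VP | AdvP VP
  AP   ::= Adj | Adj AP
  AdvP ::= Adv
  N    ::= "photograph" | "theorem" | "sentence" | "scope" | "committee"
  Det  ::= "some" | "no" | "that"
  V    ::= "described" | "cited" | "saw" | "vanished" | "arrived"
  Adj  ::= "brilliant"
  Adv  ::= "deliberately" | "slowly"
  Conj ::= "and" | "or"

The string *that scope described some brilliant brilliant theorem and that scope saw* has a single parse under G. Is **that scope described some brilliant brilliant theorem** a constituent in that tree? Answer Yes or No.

[S [S [NP [Det that] [N scope]] [VP [V described] [NP [Det some] [AP [Adj brilliant] [AP [Adj brilliant]]] [N theorem]]]] [Conj and] [S [NP [Det that] [N scope]] [VP [V saw]]]]
The words 'that scope described some brilliant brilliant theorem' are exhaustively dominated by a single S node (built by S → NP VP), so they form a constituent.

Yes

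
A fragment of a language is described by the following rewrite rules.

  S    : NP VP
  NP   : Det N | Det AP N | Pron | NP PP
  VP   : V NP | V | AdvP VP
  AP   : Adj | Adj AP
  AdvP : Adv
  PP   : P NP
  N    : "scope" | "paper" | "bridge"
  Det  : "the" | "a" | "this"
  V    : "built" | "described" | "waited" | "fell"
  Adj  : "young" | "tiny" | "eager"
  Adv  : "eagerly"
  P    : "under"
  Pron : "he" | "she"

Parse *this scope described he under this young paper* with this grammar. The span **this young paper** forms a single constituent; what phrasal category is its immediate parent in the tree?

S
  NP
    Det: this
    N: scope
  VP
    V: described
    NP
      NP
        Pron: he
      PP
        P: under
        NP
          Det: this
          AP
            Adj: young
          N: paper
The span 'this young paper' is the NP node built by NP → Det AP N.
Its mother is the PP built by PP → P NP.

PP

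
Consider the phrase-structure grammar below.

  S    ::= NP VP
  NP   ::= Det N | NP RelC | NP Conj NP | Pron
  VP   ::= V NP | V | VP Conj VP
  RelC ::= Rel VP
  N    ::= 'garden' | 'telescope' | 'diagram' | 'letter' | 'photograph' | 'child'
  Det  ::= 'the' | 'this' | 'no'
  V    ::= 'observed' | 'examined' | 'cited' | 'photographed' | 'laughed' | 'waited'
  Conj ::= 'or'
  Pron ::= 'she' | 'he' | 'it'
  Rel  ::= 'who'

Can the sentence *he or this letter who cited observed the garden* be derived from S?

Grammatical

S
  NP
    NP
      NP
        Pron: he
      Conj: or
      NP
        Det: this
        N: letter
    RelC
      Rel: who
      VP
        V: cited
  VP
    V: observed
    NP
      Det: the
      N: garden
Every word is introduced by a lexical rule and the phrasal rules combine the resulting categories into a single S.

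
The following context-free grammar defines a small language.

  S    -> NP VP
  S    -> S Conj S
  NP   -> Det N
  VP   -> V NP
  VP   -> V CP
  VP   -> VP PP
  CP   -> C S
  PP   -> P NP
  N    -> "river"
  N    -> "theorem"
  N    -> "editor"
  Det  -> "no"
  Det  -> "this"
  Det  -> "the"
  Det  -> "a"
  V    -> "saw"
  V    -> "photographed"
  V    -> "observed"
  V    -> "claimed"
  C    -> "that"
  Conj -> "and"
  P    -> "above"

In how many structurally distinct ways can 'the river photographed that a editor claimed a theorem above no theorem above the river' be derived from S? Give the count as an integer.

Two of the 3 distinct bracketings:
[S [NP [Det the] [N river]] [VP [V photographed] [CP [C that] [S [NP [Det a] [N editor]] [VP [VP [VP [V claimed] [NP [Det a] [N theorem]]] [PP [P above] [NP [Det no] [N theorem]]]] [PP [P above] [NP [Det the] [N river]]]]]]]]
[S [NP [Det the] [N river]] [VP [VP [V photographed] [CP [C that] [S [NP [Det a] [N editor]] [VP [VP [V claimed] [NP [Det a] [N theorem]]] [PP [P above] [NP [Det no] [N theorem]]]]]]] [PP [P above] [NP [Det the] [N river]]]]]
The trees differ in how a recursive rule is bracketed over the same span.

3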